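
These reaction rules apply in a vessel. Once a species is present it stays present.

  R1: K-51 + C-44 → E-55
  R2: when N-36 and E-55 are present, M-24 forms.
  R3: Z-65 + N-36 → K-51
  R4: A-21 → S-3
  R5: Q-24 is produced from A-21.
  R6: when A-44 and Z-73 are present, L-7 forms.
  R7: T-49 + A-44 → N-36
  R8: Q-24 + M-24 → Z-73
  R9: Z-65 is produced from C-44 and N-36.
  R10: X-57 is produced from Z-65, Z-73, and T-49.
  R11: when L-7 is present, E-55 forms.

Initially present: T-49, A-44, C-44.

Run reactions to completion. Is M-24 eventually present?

Yes

T-49 and A-44 present → N-36 forms (R7).
C-44 and N-36 present → Z-65 forms (R9).
Z-65 and N-36 present → K-51 forms (R3).
K-51 and C-44 present → E-55 forms (R1).
N-36 and E-55 present → M-24 forms (R2).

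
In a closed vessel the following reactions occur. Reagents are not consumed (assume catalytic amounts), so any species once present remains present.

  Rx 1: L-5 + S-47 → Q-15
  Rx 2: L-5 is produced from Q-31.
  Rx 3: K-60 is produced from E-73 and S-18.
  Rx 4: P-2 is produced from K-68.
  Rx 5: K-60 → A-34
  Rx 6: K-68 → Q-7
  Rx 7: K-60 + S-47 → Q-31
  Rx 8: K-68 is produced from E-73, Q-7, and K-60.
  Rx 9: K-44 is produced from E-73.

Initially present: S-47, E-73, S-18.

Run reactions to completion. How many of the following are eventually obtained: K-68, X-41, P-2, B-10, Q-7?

0

K-68 would need E-73, Q-7, and K-60 (Rx 8), but Q-7 never forms.
No rule produces X-41, and it is not given.
P-2 would need K-68 (Rx 4), but K-68 never forms.
No rule produces B-10, and it is not given.
Q-7 would need K-68 (Rx 6), but K-68 never forms.
None of the 5 are reached.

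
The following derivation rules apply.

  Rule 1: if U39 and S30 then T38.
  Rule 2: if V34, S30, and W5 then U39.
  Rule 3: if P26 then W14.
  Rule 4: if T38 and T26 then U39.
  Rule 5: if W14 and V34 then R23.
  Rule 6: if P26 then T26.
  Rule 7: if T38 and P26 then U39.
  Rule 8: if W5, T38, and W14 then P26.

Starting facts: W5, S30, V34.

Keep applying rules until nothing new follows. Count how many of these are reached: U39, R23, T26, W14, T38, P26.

2

V34, S30, and W5 hold, so U39 follows (Rule 2).
From U39 and S30, Rule 1 gives T38.
U39: reached.
R23 would need W14 and V34 (Rule 5), but W14 is never established.
T26 would need P26 (Rule 6), but P26 is never established.
W14 would need P26 (Rule 3), but P26 is never established.
T38: reached.
P26 would need W5, T38, and W14 (Rule 8), but W14 is never established.
Reached: U39 and T38 — 2 of the 6.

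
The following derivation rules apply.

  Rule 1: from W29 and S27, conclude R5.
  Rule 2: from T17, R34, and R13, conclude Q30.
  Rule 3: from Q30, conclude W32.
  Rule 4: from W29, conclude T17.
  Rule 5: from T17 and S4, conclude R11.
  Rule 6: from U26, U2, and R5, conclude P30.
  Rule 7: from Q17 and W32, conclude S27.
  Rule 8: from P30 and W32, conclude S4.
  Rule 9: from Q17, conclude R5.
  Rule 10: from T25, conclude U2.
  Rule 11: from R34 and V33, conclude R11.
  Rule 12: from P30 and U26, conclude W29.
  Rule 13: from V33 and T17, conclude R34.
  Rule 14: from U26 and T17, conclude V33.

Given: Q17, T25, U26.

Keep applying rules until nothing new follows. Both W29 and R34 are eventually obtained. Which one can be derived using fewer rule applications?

W29: T25 holds, so U2 follows (Rule 10). From Q17, Rule 9 gives R5. From U26, U2, and R5, Rule 6 gives P30. P30 and U26 hold, so W29 follows (Rule 12). [4 rule applications]
R34: From T25, Rule 10 gives U2. From Q17, Rule 9 gives R5. U26, U2, and R5 hold, so P30 follows (Rule 6). P30 and U26 hold, so W29 follows (Rule 12). W29 holds, so T17 follows (Rule 4). U26 and T17 hold, so V33 follows (Rule 14). V33 and T17 hold, so R34 follows (Rule 13). [7 rule applications]
W29 needs fewer.

W29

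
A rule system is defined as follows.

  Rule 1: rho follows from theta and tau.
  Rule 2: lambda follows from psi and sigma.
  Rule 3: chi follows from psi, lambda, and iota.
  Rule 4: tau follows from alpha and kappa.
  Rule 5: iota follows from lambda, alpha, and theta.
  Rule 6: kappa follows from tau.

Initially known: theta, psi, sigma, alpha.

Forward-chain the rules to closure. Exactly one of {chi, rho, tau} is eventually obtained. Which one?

chi

From psi and sigma, Rule 2 gives lambda.
From lambda, alpha, and theta, Rule 5 gives iota.
psi, lambda, and iota hold, so chi follows (Rule 3).
tau would need alpha and kappa (Rule 4), but kappa is never established. rho would need theta and tau (Rule 1), but tau is never established.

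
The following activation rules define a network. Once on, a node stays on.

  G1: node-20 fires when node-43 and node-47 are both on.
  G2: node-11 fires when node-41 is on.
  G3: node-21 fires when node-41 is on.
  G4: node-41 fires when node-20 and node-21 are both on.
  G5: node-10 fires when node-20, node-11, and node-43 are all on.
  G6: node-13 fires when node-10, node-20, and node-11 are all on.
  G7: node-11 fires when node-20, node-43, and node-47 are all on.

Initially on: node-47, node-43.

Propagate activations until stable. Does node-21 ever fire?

node-21 would need node-41 (G3), but node-41 never turns on.

No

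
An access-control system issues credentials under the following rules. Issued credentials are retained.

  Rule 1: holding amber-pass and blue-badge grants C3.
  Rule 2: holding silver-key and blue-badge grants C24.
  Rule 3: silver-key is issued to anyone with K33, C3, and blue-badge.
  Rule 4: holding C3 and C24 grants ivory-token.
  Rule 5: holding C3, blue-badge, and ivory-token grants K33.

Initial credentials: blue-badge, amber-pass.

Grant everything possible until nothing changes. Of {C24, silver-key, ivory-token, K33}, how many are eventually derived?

C24 would need silver-key and blue-badge (Rule 2), but silver-key is never granted.
silver-key would need K33, C3, and blue-badge (Rule 3), but K33 is never granted.
ivory-token would need C3 and C24 (Rule 4), but C24 is never granted.
K33 would need C3, blue-badge, and ivory-token (Rule 5), but ivory-token is never granted.
None of the 4 are reached.

0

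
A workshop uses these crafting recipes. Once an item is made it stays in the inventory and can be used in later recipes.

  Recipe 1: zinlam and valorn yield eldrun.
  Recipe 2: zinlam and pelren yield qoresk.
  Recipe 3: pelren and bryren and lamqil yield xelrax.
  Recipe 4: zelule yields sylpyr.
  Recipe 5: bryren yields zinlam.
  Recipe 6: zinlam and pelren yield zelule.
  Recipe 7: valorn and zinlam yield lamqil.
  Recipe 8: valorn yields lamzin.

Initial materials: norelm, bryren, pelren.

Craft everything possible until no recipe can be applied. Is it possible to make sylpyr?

Yes

bryren → zinlam (Recipe 5).
Using Recipe 6, zinlam and pelren make zelule.
Using Recipe 4, zelule makes sylpyr.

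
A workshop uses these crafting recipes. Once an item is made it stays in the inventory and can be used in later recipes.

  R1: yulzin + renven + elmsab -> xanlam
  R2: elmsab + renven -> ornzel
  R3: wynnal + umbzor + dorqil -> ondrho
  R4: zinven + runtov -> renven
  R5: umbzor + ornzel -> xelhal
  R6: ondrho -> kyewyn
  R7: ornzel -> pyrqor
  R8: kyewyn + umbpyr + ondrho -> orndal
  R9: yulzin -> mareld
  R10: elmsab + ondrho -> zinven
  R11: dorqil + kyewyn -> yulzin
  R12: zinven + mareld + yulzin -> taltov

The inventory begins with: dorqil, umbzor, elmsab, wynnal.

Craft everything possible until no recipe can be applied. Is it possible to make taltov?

wynnal + umbzor + dorqil -> ondrho (R3).
Using R6, ondrho makes kyewyn.
elmsab + ondrho -> zinven (R10).
dorqil + kyewyn -> yulzin (R11).
yulzin -> mareld (R9).
Using R12, zinven, mareld, and yulzin make taltov.

Yes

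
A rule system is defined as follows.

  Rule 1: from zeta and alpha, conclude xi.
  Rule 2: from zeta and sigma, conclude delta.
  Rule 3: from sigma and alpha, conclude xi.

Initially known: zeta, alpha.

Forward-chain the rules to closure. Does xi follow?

Yes

zeta and alpha hold, so xi follows (Rule 1).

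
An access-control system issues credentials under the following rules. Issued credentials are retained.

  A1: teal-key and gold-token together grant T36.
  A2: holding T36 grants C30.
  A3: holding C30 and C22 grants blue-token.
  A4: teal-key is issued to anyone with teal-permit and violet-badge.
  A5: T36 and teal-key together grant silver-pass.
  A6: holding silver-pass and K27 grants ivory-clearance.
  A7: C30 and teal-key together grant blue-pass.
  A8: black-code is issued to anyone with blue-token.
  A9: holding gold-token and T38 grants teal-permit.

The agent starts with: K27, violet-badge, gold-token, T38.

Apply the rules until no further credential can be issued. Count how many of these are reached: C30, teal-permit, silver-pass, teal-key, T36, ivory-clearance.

Holding gold-token and T38 grants teal-permit (A9).
Holding teal-permit and violet-badge grants teal-key (A4).
Holding teal-key and gold-token grants T36 (A1).
Holding T36 and teal-key grants silver-pass (A5).
Holding T36 grants C30 (A2).
Holding silver-pass and K27 grants ivory-clearance (A6).
C30: reached.
teal-permit: reached.
silver-pass: reached.
teal-key: reached.
T36: reached.
ivory-clearance: reached.
All 6 are reached.

6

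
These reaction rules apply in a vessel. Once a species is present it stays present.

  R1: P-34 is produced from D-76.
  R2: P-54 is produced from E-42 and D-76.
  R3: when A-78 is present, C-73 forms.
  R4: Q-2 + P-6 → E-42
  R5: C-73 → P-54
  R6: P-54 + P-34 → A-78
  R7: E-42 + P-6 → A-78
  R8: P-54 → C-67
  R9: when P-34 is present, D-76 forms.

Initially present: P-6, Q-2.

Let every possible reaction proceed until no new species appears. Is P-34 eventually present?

P-34 would need D-76 (R1), but D-76 never forms.

No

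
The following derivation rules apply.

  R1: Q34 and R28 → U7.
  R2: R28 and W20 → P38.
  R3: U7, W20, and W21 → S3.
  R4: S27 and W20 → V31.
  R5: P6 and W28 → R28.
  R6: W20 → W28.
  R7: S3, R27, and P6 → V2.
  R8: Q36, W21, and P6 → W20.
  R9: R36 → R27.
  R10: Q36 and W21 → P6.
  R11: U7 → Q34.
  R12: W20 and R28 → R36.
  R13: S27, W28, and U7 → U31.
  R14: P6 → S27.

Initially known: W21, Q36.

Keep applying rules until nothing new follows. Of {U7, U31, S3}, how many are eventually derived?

U7 would need Q34 and R28 (R1), but Q34 is never established.
U31 would need S27, W28, and U7 (R13), but U7 is never established.
S3 would need U7, W20, and W21 (R3), but U7 is never established.
None of the 3 are reached.

0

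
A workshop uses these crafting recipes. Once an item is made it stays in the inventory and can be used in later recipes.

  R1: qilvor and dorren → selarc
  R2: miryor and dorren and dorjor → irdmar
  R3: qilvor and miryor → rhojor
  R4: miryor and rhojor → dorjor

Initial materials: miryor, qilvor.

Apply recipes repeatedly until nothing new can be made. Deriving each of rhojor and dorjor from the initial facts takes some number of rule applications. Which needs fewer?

rhojor

rhojor: qilvor and miryor → rhojor (R3). [1 rule application]
dorjor: qilvor and miryor → rhojor (R3). Using R4, miryor and rhojor make dorjor. [2 rule applications]
rhojor needs fewer.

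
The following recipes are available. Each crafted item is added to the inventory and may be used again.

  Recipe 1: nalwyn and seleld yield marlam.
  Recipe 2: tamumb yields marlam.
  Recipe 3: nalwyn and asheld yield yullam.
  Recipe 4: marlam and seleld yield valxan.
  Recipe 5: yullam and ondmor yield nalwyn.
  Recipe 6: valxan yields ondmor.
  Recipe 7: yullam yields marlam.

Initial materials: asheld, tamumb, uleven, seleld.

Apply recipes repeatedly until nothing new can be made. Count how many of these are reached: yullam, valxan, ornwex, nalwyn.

Using Recipe 2, tamumb makes marlam.
marlam and seleld → valxan (Recipe 4).
yullam would need nalwyn and asheld (Recipe 3), but nalwyn is never obtained.
valxan: reached.
No rule produces ornwex, and it is not given.
nalwyn would need yullam and ondmor (Recipe 5), but yullam is never obtained.
Reached: valxan — 1 of the 4.

1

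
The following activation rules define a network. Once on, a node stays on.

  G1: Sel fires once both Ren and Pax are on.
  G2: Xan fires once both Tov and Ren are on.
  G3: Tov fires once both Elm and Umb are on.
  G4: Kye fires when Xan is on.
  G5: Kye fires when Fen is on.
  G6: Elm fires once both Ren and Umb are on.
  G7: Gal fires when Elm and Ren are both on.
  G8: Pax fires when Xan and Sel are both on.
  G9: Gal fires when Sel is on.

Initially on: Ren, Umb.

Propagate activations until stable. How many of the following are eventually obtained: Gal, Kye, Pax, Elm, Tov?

4

G6: Ren and Umb on → Elm on.
G7: Elm and Ren on → Gal on.
Elm and Umb are on, so Tov fires (G3).
G2: Tov and Ren on → Xan on.
Xan is on, so Kye fires (G4).
Gal: reached.
Kye: reached.
Pax would need Xan and Sel (G8), but Sel never turns on.
Elm: reached.
Tov: reached.
Reached: Gal, Kye, Elm, and Tov — 4 of the 5.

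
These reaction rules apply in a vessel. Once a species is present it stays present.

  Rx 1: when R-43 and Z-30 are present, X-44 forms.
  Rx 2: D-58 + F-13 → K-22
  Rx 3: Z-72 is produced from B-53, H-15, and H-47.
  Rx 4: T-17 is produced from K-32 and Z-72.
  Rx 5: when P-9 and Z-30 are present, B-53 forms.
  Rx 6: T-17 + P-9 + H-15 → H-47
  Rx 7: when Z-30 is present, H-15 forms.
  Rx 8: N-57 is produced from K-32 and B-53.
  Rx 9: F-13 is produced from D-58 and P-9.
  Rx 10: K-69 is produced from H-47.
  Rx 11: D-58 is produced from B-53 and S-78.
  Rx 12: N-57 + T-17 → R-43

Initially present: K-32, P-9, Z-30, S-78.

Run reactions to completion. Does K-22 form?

Yes

P-9 and Z-30 present → B-53 forms (Rx 5).
B-53 and S-78 present → D-58 forms (Rx 11).
D-58 and P-9 present → F-13 forms (Rx 9).
D-58 and F-13 present → K-22 forms (Rx 2).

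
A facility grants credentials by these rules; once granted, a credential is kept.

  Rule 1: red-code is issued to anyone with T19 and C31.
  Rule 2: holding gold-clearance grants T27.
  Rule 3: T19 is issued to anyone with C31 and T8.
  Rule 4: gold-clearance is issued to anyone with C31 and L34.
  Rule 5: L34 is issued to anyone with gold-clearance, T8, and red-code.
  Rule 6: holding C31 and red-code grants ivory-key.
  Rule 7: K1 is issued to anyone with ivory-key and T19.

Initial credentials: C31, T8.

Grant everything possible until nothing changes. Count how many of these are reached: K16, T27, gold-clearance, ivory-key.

Holding C31 and T8 grants T19 (Rule 3).
Holding T19 and C31 grants red-code (Rule 1).
Holding C31 and red-code grants ivory-key (Rule 6).
No rule produces K16, and it is not given.
T27 would need gold-clearance (Rule 2), but gold-clearance is never granted.
gold-clearance would need C31 and L34 (Rule 4), but L34 is never granted.
ivory-key: reached.
Reached: ivory-key — 1 of the 4.

1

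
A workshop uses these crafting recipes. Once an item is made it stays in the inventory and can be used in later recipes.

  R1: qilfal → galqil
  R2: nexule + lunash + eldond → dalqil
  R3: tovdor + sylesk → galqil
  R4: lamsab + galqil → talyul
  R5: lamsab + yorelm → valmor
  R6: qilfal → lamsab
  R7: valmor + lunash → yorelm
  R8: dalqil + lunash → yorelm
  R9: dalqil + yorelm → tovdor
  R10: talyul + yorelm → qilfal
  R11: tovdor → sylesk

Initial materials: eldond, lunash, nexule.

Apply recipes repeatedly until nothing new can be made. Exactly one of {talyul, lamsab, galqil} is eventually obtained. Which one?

galqil

Using R2, nexule, lunash, and eldond make dalqil.
Using R8, dalqil and lunash make yorelm.
dalqil + yorelm → tovdor (R9).
tovdor → sylesk (R11).
Using R3, tovdor and sylesk make galqil.
talyul would need lamsab and galqil (R4), but lamsab is never obtained. lamsab would need qilfal (R6), but qilfal is never obtained.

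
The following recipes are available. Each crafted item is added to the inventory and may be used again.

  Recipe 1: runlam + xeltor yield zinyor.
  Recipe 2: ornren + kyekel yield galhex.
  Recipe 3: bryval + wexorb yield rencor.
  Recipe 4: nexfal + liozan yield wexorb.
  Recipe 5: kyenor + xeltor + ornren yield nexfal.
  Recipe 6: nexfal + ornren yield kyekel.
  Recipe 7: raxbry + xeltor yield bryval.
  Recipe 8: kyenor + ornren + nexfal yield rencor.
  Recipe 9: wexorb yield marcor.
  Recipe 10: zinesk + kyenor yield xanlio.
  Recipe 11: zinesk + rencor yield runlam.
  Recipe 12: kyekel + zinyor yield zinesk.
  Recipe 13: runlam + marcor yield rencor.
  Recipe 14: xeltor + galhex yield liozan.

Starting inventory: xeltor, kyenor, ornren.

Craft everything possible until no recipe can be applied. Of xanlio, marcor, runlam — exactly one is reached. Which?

marcor

Using Recipe 5, kyenor, xeltor, and ornren make nexfal.
nexfal + ornren → kyekel (Recipe 6).
ornren + kyekel → galhex (Recipe 2).
Using Recipe 14, xeltor and galhex make liozan.
Using Recipe 4, nexfal and liozan make wexorb.
Using Recipe 9, wexorb makes marcor.
xanlio would need zinesk and kyenor (Recipe 10), but zinesk is never obtained. runlam would need zinesk and rencor (Recipe 11), but zinesk is never obtained.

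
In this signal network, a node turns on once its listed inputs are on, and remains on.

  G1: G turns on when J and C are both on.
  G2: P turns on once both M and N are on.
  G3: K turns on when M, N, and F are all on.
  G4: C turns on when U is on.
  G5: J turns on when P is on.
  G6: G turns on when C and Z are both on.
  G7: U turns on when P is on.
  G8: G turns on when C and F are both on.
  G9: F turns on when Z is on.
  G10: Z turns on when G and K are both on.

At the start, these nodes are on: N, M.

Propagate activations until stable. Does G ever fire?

Yes

G2: M and N on → P on.
G5: P on → J on.
P is on, so U turns on (G7).
U is on, so C turns on (G4).
J and C are on, so G turns on (G1).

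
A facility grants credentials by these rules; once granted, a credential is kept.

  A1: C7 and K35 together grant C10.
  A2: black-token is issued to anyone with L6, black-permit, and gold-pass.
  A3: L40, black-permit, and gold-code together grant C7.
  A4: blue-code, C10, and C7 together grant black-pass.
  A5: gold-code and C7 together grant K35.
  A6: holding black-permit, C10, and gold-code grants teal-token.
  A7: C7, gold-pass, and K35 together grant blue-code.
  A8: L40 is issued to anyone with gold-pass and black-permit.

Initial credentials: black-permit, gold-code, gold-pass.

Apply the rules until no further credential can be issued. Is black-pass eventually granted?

Yes

Holding gold-pass and black-permit grants L40 (A8).
Holding L40, black-permit, and gold-code grants C7 (A3).
Holding gold-code and C7 grants K35 (A5).
Holding C7 and K35 grants C10 (A1).
Holding C7, gold-pass, and K35 grants blue-code (A7).
Holding blue-code, C10, and C7 grants black-pass (A4).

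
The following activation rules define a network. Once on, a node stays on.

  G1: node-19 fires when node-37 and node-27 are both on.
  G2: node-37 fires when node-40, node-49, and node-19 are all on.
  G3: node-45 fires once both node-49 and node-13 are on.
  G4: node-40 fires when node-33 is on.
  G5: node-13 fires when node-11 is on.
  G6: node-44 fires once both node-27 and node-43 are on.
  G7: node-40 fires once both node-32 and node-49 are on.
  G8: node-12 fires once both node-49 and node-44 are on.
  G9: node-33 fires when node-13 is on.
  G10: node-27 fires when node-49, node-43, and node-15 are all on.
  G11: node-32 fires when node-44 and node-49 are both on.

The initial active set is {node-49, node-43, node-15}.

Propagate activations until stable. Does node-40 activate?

G10: node-49, node-43, and node-15 on → node-27 on.
node-27 and node-43 are on, so node-44 fires (G6).
G11: node-44 and node-49 on → node-32 on.
G7: node-32 and node-49 on → node-40 on.

Yes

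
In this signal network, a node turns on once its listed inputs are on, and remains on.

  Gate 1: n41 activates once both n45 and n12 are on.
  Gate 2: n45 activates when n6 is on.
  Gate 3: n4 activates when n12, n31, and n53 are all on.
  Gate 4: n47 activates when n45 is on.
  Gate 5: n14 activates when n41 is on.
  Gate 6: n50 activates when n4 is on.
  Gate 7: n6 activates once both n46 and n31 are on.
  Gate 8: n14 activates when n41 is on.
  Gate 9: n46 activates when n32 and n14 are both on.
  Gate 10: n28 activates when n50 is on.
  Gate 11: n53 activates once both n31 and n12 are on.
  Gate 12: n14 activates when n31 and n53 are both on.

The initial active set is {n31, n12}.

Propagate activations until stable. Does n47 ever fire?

n47 would need n45 (Gate 4), but n45 never turns on.

No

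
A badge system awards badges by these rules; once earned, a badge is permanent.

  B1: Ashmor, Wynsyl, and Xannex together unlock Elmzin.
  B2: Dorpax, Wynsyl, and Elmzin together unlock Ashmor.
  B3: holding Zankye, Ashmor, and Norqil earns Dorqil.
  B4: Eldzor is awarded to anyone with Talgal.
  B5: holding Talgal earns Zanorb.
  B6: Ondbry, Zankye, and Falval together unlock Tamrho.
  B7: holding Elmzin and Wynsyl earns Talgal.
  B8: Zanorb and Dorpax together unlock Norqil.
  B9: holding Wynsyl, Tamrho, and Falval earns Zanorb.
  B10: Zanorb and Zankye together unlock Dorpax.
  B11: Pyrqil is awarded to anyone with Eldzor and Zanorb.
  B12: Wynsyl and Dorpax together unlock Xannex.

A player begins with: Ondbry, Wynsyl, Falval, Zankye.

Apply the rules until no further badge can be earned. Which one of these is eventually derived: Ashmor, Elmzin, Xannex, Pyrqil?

Xannex

With Ondbry, Zankye, and Falval, Tamrho is earned (B6).
With Wynsyl, Tamrho, and Falval, Zanorb is earned (B9).
With Zanorb and Zankye, Dorpax is earned (B10).
With Wynsyl and Dorpax, Xannex is earned (B12).
Pyrqil would need Eldzor and Zanorb (B11), but Eldzor is never earned. Elmzin would need Ashmor, Wynsyl, and Xannex (B1), but Ashmor is never earned. Ashmor would need Dorpax, Wynsyl, and Elmzin (B2), but Elmzin is never earned.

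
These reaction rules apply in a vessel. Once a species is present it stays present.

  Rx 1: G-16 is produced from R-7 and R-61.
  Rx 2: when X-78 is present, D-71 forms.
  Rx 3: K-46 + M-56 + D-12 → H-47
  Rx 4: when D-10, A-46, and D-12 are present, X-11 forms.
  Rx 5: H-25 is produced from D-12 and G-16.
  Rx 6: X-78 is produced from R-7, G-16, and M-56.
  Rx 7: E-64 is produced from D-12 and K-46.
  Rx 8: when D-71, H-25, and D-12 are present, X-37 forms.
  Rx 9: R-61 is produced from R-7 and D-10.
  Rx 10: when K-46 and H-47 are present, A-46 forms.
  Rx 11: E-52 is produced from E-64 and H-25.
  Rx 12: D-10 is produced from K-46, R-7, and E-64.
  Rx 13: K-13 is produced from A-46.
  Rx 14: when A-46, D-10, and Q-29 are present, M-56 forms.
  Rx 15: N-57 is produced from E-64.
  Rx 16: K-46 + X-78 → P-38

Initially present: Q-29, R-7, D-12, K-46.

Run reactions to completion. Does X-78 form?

No

X-78 would need R-7, G-16, and M-56 (Rx 6), but M-56 never forms.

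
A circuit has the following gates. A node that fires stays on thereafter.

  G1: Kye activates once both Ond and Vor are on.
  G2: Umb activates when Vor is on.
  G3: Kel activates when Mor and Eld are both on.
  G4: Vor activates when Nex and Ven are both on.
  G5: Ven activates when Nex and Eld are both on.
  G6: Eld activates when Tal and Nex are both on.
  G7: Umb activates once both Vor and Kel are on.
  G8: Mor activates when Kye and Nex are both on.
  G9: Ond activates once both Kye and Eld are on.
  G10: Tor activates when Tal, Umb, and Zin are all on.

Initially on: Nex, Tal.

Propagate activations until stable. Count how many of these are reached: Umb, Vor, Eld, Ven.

4

Tal and Nex are on, so Eld activates (G6).
Nex and Eld are on, so Ven activates (G5).
Nex and Ven are on, so Vor activates (G4).
G2: Vor on → Umb on.
Umb: reached.
Vor: reached.
Eld: reached.
Ven: reached.
All 4 are reached.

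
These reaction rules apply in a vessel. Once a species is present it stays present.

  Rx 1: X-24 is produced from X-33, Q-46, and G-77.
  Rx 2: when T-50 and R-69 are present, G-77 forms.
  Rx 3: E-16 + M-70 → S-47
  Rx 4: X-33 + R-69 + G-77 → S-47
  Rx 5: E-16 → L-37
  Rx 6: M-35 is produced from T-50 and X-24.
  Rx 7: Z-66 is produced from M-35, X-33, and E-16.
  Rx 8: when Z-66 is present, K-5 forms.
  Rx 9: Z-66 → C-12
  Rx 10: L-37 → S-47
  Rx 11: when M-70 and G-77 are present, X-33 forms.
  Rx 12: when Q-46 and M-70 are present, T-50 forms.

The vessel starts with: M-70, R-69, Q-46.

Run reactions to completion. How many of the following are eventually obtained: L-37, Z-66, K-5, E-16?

L-37 would need E-16 (Rx 5), but E-16 never forms.
Z-66 would need M-35, X-33, and E-16 (Rx 7), but E-16 never forms.
K-5 would need Z-66 (Rx 8), but Z-66 never forms.
No rule produces E-16, and it is not given.
None of the 4 are reached.

0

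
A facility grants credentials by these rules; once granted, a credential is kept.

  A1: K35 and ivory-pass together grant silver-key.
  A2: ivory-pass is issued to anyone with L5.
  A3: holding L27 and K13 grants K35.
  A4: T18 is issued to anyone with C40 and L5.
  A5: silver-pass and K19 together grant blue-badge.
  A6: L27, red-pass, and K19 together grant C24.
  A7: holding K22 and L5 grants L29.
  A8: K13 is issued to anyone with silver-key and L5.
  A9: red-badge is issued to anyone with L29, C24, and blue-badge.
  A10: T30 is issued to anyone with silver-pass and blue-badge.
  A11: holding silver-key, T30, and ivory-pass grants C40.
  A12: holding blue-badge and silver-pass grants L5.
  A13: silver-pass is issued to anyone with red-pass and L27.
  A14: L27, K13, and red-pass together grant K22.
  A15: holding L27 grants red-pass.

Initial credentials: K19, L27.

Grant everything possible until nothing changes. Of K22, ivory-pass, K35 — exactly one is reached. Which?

Holding L27 grants red-pass (A15).
Holding red-pass and L27 grants silver-pass (A13).
Holding silver-pass and K19 grants blue-badge (A5).
Holding blue-badge and silver-pass grants L5 (A12).
Holding L5 grants ivory-pass (A2).
K22 would need L27, K13, and red-pass (A14), but K13 is never granted. K35 would need L27 and K13 (A3), but K13 is never granted.

ivory-pass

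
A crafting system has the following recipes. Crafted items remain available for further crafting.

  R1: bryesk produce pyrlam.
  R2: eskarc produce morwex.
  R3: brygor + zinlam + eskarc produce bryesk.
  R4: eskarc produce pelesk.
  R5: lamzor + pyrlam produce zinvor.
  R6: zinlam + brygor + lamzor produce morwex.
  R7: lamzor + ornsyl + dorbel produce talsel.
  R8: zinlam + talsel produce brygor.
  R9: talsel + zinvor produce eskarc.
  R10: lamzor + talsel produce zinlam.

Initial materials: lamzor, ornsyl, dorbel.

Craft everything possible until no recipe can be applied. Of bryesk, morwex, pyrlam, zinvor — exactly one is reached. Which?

Using R7, lamzor, ornsyl, and dorbel make talsel.
lamzor + talsel → zinlam (R10).
Using R8, zinlam and talsel make brygor.
zinlam + brygor + lamzor → morwex (R6).
pyrlam would need bryesk (R1), but bryesk is never obtained. bryesk would need brygor, zinlam, and eskarc (R3), but eskarc is never obtained. zinvor would need lamzor and pyrlam (R5), but pyrlam is never obtained.

morwex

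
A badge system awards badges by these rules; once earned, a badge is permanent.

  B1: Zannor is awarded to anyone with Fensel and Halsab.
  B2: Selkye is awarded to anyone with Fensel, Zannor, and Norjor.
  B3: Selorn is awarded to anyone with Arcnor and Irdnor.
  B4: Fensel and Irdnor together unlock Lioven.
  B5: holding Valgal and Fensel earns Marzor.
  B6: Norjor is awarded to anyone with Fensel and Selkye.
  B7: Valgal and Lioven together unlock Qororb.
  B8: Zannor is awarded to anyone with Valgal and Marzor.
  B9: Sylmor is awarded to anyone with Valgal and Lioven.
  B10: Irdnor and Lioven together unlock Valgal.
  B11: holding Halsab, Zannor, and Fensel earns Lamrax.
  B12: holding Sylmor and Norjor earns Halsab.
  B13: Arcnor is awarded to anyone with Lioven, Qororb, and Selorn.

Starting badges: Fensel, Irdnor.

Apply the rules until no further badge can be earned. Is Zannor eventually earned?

With Fensel and Irdnor, Lioven is earned (B4).
With Irdnor and Lioven, Valgal is earned (B10).
With Valgal and Fensel, Marzor is earned (B5).
With Valgal and Marzor, Zannor is earned (B8).

Yes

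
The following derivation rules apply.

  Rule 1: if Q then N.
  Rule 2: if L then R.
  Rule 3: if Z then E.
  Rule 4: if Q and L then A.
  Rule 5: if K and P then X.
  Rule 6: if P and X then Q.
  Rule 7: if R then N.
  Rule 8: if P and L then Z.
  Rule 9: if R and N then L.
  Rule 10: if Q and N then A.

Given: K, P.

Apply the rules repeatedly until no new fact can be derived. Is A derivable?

Yes

From K and P, Rule 5 gives X.
From P and X, Rule 6 gives Q.
From Q, Rule 1 gives N.
Q and N hold, so A follows (Rule 10).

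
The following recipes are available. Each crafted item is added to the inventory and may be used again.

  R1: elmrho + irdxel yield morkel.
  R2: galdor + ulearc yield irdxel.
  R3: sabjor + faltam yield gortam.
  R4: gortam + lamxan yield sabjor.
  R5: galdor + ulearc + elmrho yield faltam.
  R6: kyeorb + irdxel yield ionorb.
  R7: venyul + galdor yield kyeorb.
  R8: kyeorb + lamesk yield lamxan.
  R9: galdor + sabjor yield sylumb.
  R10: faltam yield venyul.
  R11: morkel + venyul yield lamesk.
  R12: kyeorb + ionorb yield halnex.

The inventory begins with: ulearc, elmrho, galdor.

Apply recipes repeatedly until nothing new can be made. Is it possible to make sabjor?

sabjor would need gortam and lamxan (R4), but gortam is never obtained.

No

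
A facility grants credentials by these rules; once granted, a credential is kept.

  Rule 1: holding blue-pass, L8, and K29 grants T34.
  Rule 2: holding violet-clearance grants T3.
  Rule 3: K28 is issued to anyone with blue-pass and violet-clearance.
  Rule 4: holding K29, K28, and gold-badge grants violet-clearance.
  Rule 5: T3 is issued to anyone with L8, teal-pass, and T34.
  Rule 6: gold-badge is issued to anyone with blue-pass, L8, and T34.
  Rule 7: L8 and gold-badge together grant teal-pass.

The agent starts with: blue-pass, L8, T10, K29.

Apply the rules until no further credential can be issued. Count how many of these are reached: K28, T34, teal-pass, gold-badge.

Holding blue-pass, L8, and K29 grants T34 (Rule 1).
Holding blue-pass, L8, and T34 grants gold-badge (Rule 6).
Holding L8 and gold-badge grants teal-pass (Rule 7).
K28 would need blue-pass and violet-clearance (Rule 3), but violet-clearance is never granted.
T34: reached.
teal-pass: reached.
gold-badge: reached.
Reached: T34, teal-pass, and gold-badge — 3 of the 4.

3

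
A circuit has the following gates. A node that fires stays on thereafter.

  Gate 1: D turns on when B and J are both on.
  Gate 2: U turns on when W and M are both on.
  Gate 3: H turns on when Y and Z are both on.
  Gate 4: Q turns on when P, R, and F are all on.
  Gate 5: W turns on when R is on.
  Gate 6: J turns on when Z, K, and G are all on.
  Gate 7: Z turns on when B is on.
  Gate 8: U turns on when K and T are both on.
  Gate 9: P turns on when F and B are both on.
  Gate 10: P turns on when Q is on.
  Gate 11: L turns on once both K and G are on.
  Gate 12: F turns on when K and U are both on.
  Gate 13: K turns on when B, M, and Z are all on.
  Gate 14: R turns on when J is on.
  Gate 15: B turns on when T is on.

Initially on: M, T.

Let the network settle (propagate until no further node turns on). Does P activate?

Yes

T is on, so B turns on (Gate 15).
B is on, so Z turns on (Gate 7).
Gate 13: B, M, and Z on → K on.
Gate 8: K and T on → U on.
K and U are on, so F turns on (Gate 12).
F and B are on, so P turns on (Gate 9).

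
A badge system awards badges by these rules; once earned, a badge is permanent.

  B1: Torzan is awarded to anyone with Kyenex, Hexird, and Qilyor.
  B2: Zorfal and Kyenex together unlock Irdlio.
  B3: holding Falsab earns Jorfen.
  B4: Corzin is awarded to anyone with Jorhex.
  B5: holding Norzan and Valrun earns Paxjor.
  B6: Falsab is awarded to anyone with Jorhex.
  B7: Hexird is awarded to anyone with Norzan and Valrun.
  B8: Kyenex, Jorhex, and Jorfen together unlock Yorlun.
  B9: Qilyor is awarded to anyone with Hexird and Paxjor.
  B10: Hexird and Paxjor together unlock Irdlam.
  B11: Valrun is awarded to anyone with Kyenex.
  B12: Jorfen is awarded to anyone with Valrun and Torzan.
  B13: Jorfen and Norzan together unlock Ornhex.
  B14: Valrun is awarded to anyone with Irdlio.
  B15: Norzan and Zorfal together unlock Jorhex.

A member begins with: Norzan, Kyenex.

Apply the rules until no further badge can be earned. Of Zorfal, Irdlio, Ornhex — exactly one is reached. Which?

With Kyenex, Valrun is earned (B11).
With Norzan and Valrun, Paxjor is earned (B5).
With Norzan and Valrun, Hexird is earned (B7).
With Hexird and Paxjor, Qilyor is earned (B9).
With Kyenex, Hexird, and Qilyor, Torzan is earned (B1).
With Valrun and Torzan, Jorfen is earned (B12).
With Jorfen and Norzan, Ornhex is earned (B13).
No rule produces Zorfal, and it is not given. Irdlio would need Zorfal and Kyenex (B2), but Zorfal is never earned.

Ornhex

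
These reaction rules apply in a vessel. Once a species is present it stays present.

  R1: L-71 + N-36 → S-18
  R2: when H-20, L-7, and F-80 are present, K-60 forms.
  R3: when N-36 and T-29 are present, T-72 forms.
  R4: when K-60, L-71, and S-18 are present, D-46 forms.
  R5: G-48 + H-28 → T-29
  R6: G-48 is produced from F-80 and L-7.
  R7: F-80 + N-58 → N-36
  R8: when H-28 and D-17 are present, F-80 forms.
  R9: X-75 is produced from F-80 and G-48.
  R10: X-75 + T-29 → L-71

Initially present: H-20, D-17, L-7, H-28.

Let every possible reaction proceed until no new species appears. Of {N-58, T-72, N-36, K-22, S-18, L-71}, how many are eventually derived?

H-28 and D-17 present → F-80 forms (R8).
F-80 and L-7 present → G-48 forms (R6).
G-48 and H-28 present → T-29 forms (R5).
F-80 and G-48 present → X-75 forms (R9).
X-75 and T-29 present → L-71 forms (R10).
No rule produces N-58, and it is not given.
T-72 would need N-36 and T-29 (R3), but N-36 never forms.
N-36 would need F-80 and N-58 (R7), but N-58 never forms.
No rule produces K-22, and it is not given.
S-18 would need L-71 and N-36 (R1), but N-36 never forms.
L-71: reached.
Reached: L-71 — 1 of the 6.

1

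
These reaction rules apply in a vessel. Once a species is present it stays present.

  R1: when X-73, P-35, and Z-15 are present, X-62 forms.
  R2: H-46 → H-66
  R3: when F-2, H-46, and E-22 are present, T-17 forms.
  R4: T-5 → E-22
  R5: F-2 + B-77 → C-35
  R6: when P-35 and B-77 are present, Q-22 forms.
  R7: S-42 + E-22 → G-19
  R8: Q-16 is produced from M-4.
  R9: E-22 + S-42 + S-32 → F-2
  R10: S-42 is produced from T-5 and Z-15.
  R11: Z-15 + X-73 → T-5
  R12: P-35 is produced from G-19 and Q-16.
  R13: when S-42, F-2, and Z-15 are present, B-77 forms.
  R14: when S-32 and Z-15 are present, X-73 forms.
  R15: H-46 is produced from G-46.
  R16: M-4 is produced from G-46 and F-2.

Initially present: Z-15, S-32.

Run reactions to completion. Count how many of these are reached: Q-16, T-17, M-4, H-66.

Q-16 would need M-4 (R8), but M-4 never forms.
T-17 would need F-2, H-46, and E-22 (R3), but H-46 never forms.
M-4 would need G-46 and F-2 (R16), but G-46 never forms.
H-66 would need H-46 (R2), but H-46 never forms.
None of the 4 are reached.

0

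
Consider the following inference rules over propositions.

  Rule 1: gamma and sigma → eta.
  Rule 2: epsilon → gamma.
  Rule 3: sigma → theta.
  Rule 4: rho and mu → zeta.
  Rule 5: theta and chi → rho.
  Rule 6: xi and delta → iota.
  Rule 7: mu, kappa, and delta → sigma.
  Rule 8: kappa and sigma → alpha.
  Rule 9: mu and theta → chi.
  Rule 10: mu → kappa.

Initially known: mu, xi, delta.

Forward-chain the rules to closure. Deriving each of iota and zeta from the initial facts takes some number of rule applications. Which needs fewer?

iota: xi and delta hold, so iota follows (Rule 6). [1 rule application]
zeta: mu holds, so kappa follows (Rule 10). From mu, kappa, and delta, Rule 7 gives sigma. sigma holds, so theta follows (Rule 3). From mu and theta, Rule 9 gives chi. theta and chi hold, so rho follows (Rule 5). From rho and mu, Rule 4 gives zeta. [6 rule applications]
iota needs fewer.

iota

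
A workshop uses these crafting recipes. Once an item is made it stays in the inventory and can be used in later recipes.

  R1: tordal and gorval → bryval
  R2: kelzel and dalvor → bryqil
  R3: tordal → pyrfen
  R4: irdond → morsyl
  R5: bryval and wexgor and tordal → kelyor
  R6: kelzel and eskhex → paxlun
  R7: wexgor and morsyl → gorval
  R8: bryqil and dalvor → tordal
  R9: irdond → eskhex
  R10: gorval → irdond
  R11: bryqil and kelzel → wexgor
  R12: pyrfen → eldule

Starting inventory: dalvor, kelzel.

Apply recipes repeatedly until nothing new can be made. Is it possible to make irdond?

irdond would need gorval (R10), but gorval is never obtained.

No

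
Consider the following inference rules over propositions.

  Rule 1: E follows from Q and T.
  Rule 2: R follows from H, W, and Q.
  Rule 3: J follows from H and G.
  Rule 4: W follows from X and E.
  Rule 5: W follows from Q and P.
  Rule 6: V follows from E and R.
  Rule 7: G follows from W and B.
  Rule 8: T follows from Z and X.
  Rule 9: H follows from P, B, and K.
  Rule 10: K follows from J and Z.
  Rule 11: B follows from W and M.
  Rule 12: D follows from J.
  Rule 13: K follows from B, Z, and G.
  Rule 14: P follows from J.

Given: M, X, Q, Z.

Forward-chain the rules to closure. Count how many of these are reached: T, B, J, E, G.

From Z and X, Rule 8 gives T.
Q and T hold, so E follows (Rule 1).
X and E hold, so W follows (Rule 4).
From W and M, Rule 11 gives B.
From W and B, Rule 7 gives G.
T: reached.
B: reached.
J would need H and G (Rule 3), but H is never established.
E: reached.
G: reached.
Reached: T, B, E, and G — 4 of the 5.

4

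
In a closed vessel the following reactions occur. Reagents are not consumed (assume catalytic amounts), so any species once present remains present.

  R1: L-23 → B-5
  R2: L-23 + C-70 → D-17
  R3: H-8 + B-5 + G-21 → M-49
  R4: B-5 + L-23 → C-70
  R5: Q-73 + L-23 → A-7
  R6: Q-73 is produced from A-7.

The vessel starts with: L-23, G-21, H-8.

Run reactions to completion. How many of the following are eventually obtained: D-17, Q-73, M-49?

2

L-23 present → B-5 forms (R1).
B-5 and L-23 present → C-70 forms (R4).
H-8, B-5, and G-21 present → M-49 forms (R3).
L-23 and C-70 present → D-17 forms (R2).
D-17: reached.
Q-73 would need A-7 (R6), but A-7 never forms.
M-49: reached.
Reached: D-17 and M-49 — 2 of the 3.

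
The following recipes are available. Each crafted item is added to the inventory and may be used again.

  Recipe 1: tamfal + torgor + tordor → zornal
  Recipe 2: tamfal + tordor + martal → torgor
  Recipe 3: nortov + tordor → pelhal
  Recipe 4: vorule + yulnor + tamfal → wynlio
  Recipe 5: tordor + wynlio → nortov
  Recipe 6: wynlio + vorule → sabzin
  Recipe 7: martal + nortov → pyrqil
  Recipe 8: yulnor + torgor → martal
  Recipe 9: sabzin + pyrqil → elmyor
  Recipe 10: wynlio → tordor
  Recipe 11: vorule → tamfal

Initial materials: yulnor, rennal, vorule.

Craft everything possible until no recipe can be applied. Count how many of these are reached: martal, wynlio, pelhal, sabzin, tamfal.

4

vorule → tamfal (Recipe 11).
Using Recipe 4, vorule, yulnor, and tamfal make wynlio.
wynlio + vorule → sabzin (Recipe 6).
wynlio → tordor (Recipe 10).
Using Recipe 5, tordor and wynlio make nortov.
Using Recipe 3, nortov and tordor make pelhal.
martal would need yulnor and torgor (Recipe 8), but torgor is never obtained.
wynlio: reached.
pelhal: reached.
sabzin: reached.
tamfal: reached.
Reached: wynlio, pelhal, sabzin, and tamfal — 4 of the 5.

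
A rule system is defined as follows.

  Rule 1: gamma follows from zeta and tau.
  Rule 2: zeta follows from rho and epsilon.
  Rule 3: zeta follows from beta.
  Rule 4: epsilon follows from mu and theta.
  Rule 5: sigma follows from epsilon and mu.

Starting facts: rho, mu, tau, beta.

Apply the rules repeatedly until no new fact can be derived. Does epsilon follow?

epsilon would need mu and theta (Rule 4), but theta is never established.

No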